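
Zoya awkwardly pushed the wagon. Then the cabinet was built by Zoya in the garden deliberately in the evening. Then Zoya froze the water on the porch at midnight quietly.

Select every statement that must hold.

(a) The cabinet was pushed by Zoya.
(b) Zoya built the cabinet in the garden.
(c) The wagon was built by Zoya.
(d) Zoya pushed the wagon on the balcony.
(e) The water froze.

(b), (e)

(a) Not entailed — Zoya pushed the wagon, not the cabinet; the cabinet belongs to the building event.
(b) Entailed — this follows by dropping conjuncts from the building event's description.
(c) Not entailed — Zoya built the cabinet, not the wagon; the wagon belongs to the pushing event.
(d) Not entailed — 'on the balcony' adds information not in the original event.
(e) Entailed — 'Zoya froze the water' is causative; it entails the inchoative 'the water froze'.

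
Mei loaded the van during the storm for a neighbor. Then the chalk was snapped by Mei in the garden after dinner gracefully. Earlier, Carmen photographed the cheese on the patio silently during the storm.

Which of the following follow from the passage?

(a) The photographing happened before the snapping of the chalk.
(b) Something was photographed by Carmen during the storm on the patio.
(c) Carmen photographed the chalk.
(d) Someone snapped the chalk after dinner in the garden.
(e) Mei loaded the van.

(a), (b), (d), (e)

(a) Entailed — the narrative places the photographing before the snapping.
(b) Entailed — this follows by dropping conjuncts from the photographing event's description.
(c) Not entailed — Carmen photographed the cheese, not the chalk; the chalk belongs to the snapping event.
(d) Entailed — the original entails any weakening of itself; this just drops 'gracefully' and generalizes the agent.
(e) Entailed — the original entails any weakening of itself; this just drops 'during the storm', 'for a neighbor'.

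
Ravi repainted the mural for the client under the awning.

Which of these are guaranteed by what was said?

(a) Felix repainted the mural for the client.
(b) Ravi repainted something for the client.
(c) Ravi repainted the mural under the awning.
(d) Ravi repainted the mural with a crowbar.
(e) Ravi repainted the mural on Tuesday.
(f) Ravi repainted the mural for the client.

(b), (c), (f)

(a) Not entailed — the passage has Ravi repainting the mural, not Felix.
(b) Entailed — this follows by dropping conjuncts from the repainting event's description.
(c) Entailed — the original entails any weakening of itself; this just drops 'for the client'.
(d) Not entailed — 'with a crowbar' adds information not in the original event.
(e) Not entailed — 'on Tuesday' adds information not in the original event.
(f) Entailed — dropping 'under the awning' leaves a sub-description the original still satisfies.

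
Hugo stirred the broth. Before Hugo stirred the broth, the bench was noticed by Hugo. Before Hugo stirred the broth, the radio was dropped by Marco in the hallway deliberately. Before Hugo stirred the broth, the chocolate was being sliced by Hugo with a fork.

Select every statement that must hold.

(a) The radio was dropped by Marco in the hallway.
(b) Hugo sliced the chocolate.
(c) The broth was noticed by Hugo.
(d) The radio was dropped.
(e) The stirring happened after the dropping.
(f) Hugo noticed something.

(a) Entailed — every conjunct here is already in the original dropping event.
(b) Not entailed — 'was slicing' is progressive on an accomplishment; it does not entail the completed 'sliced'.
(c) Not entailed — Hugo noticed the bench, not the broth; the broth belongs to the stirring event.
(d) Entailed — every conjunct here is already in the original dropping event.
(e) Entailed — the narrative places the dropping before the stirring.
(f) Entailed — this follows by dropping conjuncts from the noticing event's description.

(a), (d), (e), (f)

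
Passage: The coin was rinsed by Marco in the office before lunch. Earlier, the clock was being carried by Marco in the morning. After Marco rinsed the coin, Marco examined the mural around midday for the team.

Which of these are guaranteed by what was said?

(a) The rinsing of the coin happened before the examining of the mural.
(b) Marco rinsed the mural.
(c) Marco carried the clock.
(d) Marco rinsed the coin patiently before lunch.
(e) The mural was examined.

(a) Entailed — the narrative places the rinsing before the examining.
(b) Not entailed — Marco rinsed the coin, not the mural; the mural belongs to the examining event.
(c) Entailed — 'carry' is an activity; 'was carrying' entails that some carrying happened, so 'carried' holds.
(d) Not entailed — 'patiently' adds information not in the original event.
(e) Entailed — the original entails any weakening of itself; this just drops 'around midday', 'for the team' and generalizes the agent.

(a), (c), (e)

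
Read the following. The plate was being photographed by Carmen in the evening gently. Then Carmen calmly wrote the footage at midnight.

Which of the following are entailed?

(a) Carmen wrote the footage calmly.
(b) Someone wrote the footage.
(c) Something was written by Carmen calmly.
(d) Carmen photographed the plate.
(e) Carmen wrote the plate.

(a) Entailed — every conjunct here is already in the original writing event.
(b) Entailed — this follows by dropping conjuncts from the writing event's description.
(c) Entailed — every conjunct here is already in the original writing event.
(d) Not entailed — 'was photographing' is progressive on an accomplishment; it does not entail the completed 'photographed'.
(e) Not entailed — Carmen wrote the footage, not the plate; the plate belongs to the photographing event.

(a), (b), (c)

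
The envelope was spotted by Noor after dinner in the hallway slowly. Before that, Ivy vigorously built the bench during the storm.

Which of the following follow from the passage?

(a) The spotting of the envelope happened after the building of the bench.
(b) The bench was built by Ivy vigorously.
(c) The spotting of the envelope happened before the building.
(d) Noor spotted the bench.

(a), (b)

(a) Entailed — the narrative places the building before the spotting.
(b) Entailed — every conjunct here is already in the original building event.
(c) Not entailed — the narrative places the building before the spotting, not after.
(d) Not entailed — Noor spotted the envelope, not the bench; the bench belongs to the building event.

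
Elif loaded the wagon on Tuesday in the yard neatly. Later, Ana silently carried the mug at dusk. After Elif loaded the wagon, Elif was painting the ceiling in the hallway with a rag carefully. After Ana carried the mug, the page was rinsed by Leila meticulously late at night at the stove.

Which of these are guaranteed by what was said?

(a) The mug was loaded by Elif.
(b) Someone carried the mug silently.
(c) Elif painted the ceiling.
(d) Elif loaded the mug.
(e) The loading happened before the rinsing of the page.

(b), (e)

(a) Not entailed — Elif loaded the wagon, not the mug; the mug belongs to the carrying event.
(b) Entailed — every conjunct here is already in the original carrying event.
(c) Not entailed — 'was painting' is progressive on an accomplishment; it does not entail the completed 'painted'.
(d) Not entailed — Elif loaded the wagon, not the mug; the mug belongs to the carrying event.
(e) Entailed — the narrative places the loading before the rinsing.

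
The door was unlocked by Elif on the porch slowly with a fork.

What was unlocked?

the door

'the door' marks the patient of the unlocking event.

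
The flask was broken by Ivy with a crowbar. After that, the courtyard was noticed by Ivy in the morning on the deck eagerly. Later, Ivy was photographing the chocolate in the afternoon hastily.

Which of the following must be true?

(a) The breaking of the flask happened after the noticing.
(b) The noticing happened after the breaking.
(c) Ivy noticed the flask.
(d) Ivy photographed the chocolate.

(a) Not entailed — the narrative places the breaking before the noticing, not after.
(b) Entailed — the narrative places the breaking before the noticing.
(c) Not entailed — Ivy noticed the courtyard, not the flask; the flask belongs to the breaking event.
(d) Not entailed — 'was photographing' is progressive on an accomplishment; it does not entail the completed 'photographed'.

(b)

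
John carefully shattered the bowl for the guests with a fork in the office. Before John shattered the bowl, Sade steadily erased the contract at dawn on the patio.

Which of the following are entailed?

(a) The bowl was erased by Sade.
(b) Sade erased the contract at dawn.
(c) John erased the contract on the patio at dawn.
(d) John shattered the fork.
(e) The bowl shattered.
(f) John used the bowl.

(a) Not entailed — Sade erased the contract, not the bowl; the bowl belongs to the shattering event.
(b) Entailed — the original entails any weakening of itself; this just drops 'steadily', 'on the patio'.
(c) Not entailed — the passage has Sade erasing the contract, not John.
(d) Not entailed — the fork is the instrument, not what was shattered.
(e) Entailed — 'John shattered the bowl' is causative; it entails the inchoative 'the bowl shattered'.
(f) Not entailed — the bowl is the patient, not an instrument — John used a fork.

(b), (e)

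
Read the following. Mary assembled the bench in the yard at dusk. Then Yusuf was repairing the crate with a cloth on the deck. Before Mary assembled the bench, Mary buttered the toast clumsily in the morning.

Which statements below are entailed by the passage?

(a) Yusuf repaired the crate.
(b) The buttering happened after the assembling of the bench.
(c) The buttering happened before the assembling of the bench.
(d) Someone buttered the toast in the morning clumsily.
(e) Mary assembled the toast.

(a) Not entailed — 'was repairing' is progressive on an accomplishment; it does not entail the completed 'repaired'.
(b) Not entailed — the narrative places the buttering before the assembling, not after.
(c) Entailed — the narrative places the buttering before the assembling.
(d) Entailed — the original entails any weakening of itself; this just generalizes the agent.
(e) Not entailed — Mary assembled the bench, not the toast; the toast belongs to the buttering event.

(c), (d)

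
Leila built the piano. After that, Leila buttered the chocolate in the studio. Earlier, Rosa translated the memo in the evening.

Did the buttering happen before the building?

The narrative orders the building before the buttering.

no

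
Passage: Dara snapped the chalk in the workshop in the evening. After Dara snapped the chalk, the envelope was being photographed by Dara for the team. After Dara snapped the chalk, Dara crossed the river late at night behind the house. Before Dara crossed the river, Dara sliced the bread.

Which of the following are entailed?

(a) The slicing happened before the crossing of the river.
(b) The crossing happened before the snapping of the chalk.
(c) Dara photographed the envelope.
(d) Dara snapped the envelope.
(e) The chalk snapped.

(a), (e)

(a) Entailed — the narrative places the slicing before the crossing.
(b) Not entailed — the narrative places the snapping before the crossing, not after.
(c) Not entailed — 'was photographing' is progressive on an accomplishment; it does not entail the completed 'photographed'.
(d) Not entailed — Dara snapped the chalk, not the envelope; the envelope belongs to the photographing event.
(e) Entailed — 'Dara snapped the chalk' is causative; it entails the inchoative 'the chalk snapped'.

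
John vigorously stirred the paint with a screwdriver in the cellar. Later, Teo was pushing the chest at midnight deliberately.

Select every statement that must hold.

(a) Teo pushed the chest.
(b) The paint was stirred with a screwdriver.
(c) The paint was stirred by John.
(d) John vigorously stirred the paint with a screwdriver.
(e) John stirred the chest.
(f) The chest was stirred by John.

(a), (b), (c), (d)

(a) Entailed — 'push' is an activity; 'was pushing' entails that some pushing happened, so 'pushed' holds.
(b) Entailed — this follows by dropping conjuncts from the stirring event's description.
(c) Entailed — the original entails any weakening of itself; this just drops 'vigorously', 'with a screwdriver', 'in the cellar'.
(d) Entailed — every conjunct here is already in the original stirring event.
(e) Not entailed — John stirred the paint, not the chest; the chest belongs to the pushing event.
(f) Not entailed — John stirred the paint, not the chest; the chest belongs to the pushing event.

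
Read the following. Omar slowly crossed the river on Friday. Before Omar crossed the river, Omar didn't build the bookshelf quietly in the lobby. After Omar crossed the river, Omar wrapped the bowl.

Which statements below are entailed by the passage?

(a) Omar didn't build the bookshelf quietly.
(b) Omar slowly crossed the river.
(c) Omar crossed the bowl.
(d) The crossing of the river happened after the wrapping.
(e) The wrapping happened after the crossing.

(b), (e)

(a) Not entailed — dropping 'in the lobby' under negation is not valid — the original leaves open that Omar built the bookshelf some other way.
(b) Entailed — the original entails any weakening of itself; this just drops 'on Friday'.
(c) Not entailed — Omar crossed the river, not the bowl; the bowl belongs to the wrapping event.
(d) Not entailed — the narrative places the crossing before the wrapping, not after.
(e) Entailed — the narrative places the crossing before the wrapping.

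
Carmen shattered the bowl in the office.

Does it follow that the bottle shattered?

Nothing is said about any bottle; only the bowl is affected.

no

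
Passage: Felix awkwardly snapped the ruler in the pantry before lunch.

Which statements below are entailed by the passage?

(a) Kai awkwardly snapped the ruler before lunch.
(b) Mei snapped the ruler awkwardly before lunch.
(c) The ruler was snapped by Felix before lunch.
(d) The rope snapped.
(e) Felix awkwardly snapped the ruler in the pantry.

(c), (e)

(a) Not entailed — the passage has Felix snapping the ruler, not Kai.
(b) Not entailed — the passage has Felix snapping the ruler, not Mei.
(c) Entailed — the original entails any weakening of itself; this just drops 'awkwardly', 'in the pantry'.
(d) Not entailed — the ruler is what snapped, not the rope.
(e) Entailed — dropping 'before lunch' leaves a sub-description the original still satisfies.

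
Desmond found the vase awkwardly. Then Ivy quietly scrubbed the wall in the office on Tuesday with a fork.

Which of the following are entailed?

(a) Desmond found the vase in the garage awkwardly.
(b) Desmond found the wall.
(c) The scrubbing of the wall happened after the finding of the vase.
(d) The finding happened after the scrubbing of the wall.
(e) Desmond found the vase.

(a) Not entailed — 'in the garage' adds information not in the original event.
(b) Not entailed — Desmond found the vase, not the wall; the wall belongs to the scrubbing event.
(c) Entailed — the narrative places the finding before the scrubbing.
(d) Not entailed — the narrative places the finding before the scrubbing, not after.
(e) Entailed — dropping 'awkwardly' leaves a sub-description the original still satisfies.

(c), (e)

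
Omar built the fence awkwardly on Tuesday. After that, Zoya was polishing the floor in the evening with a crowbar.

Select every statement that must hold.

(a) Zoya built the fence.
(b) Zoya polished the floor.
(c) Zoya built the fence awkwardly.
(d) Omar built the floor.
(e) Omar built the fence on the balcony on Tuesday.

(a) Not entailed — the passage has Omar building the fence, not Zoya.
(b) Entailed — 'polish' is an activity; 'was polishing' entails that some polishing happened, so 'polished' holds.
(c) Not entailed — the passage has Omar building the fence, not Zoya.
(d) Not entailed — Omar built the fence, not the floor; the floor belongs to the polishing event.
(e) Not entailed — 'on the balcony' adds information not in the original event.

(b)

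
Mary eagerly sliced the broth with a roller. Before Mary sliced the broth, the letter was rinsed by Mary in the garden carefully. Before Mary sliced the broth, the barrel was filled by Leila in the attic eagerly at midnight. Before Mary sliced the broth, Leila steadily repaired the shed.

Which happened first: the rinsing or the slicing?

the rinsing

The connectives place the rinsing before the slicing.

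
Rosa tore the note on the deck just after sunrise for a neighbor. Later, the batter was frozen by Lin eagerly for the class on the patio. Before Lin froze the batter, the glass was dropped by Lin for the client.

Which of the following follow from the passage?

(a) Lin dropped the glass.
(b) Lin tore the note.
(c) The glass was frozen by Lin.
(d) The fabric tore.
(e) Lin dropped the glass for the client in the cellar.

(a) Entailed — every conjunct here is already in the original dropping event.
(b) Not entailed — the passage has Rosa tearing the note, not Lin.
(c) Not entailed — Lin froze the batter, not the glass; the glass belongs to the dropping event.
(d) Not entailed — the note is what tore, not the fabric.
(e) Not entailed — 'in the cellar' adds information not in the original event.

(a)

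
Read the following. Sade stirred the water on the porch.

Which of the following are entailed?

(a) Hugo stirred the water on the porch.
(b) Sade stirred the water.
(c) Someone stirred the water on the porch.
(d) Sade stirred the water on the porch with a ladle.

(b), (c)

(a) Not entailed — the passage has Sade stirring the water, not Hugo.
(b) Entailed — the original entails any weakening of itself; this just drops 'on the porch'.
(c) Entailed — generalizing the agent leaves a sub-description the original still satisfies.
(d) Not entailed — 'with a ladle' adds information not in the original event.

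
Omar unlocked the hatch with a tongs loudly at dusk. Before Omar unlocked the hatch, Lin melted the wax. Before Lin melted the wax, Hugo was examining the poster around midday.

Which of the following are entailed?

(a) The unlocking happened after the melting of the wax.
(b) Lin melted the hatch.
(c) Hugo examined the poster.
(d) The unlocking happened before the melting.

(a), (c)

(a) Entailed — the narrative places the melting before the unlocking.
(b) Not entailed — Lin melted the wax, not the hatch; the hatch belongs to the unlocking event.
(c) Entailed — 'examine' is an activity; 'was examining' entails that some examining happened, so 'examined' holds.
(d) Not entailed — the narrative places the melting before the unlocking, not after.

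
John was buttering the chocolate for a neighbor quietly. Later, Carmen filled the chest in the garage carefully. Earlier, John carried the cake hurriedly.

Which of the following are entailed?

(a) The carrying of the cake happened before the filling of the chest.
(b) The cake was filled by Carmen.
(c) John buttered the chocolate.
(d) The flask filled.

(a) Entailed — the narrative places the carrying before the filling.
(b) Not entailed — Carmen filled the chest, not the cake; the cake belongs to the carrying event.
(c) Not entailed — 'was buttering' is progressive on an accomplishment; it does not entail the completed 'buttered'.
(d) Not entailed — the chest is what filled, not the flask.

(a)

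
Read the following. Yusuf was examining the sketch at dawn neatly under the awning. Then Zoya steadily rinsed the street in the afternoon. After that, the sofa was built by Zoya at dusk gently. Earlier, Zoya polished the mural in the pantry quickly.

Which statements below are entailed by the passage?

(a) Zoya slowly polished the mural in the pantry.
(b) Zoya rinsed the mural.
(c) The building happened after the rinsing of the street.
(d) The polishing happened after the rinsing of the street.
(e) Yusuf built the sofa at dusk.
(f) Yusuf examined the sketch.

(c), (f)

(a) Not entailed — 'slowly' adds a manner not in (and inconsistent with) the original.
(b) Not entailed — Zoya rinsed the street, not the mural; the mural belongs to the polishing event.
(c) Entailed — the narrative places the rinsing before the building.
(d) Not entailed — the narrative doesn't order the rinsing relative to the polishing.
(e) Not entailed — the passage has Zoya building the sofa, not Yusuf.
(f) Entailed — 'examine' is an activity; 'was examining' entails that some examining happened, so 'examined' holds.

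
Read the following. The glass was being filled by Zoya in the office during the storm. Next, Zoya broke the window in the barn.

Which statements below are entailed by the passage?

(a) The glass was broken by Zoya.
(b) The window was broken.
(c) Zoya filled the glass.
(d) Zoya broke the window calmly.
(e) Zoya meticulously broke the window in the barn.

(b)

(a) Not entailed — Zoya broke the window, not the glass; the glass belongs to the filling event.
(b) Entailed — dropping 'in the barn' and generalizing the agent leaves a sub-description the original still satisfies.
(c) Not entailed — 'was filling' is progressive on an accomplishment; it does not entail the completed 'filled'.
(d) Not entailed — 'calmly' adds information not in the original event.
(e) Not entailed — 'meticulously' adds information not in the original event.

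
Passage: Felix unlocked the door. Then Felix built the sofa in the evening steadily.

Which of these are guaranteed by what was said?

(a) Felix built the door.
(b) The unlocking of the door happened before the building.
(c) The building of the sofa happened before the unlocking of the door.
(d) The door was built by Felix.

(a) Not entailed — Felix built the sofa, not the door; the door belongs to the unlocking event.
(b) Entailed — the narrative places the unlocking before the building.
(c) Not entailed — the narrative places the unlocking before the building, not after.
(d) Not entailed — Felix built the sofa, not the door; the door belongs to the unlocking event.

(b)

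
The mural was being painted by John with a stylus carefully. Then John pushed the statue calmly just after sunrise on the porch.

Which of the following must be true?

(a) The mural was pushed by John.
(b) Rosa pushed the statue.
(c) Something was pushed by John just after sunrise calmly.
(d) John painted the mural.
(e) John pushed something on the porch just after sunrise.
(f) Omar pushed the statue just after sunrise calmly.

(c), (e)

(a) Not entailed — John pushed the statue, not the mural; the mural belongs to the painting event.
(b) Not entailed — the passage has John pushing the statue, not Rosa.
(c) Entailed — every conjunct here is already in the original pushing event.
(d) Not entailed — 'was painting' is progressive on an accomplishment; it does not entail the completed 'painted'.
(e) Entailed — dropping 'calmly' and generalizing the patient leaves a sub-description the original still satisfies.
(f) Not entailed — the passage has John pushing the statue, not Omar.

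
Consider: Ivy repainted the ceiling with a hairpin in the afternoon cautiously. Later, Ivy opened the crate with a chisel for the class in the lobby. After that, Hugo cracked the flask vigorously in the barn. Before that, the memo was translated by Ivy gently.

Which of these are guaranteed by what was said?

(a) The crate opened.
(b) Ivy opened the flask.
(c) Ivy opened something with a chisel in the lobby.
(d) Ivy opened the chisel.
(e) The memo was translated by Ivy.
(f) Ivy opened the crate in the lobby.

(a), (c), (e), (f)

(a) Entailed — 'Ivy opened the crate' is causative; it entails the inchoative 'the crate opened'.
(b) Not entailed — Ivy opened the crate, not the flask; the flask belongs to the cracking event.
(c) Entailed — dropping 'for the class' and generalizing the patient leaves a sub-description the original still satisfies.
(d) Not entailed — the chisel is the instrument, not what was opened.
(e) Entailed — dropping 'gently' leaves a sub-description the original still satisfies.
(f) Entailed — every conjunct here is already in the original opening event.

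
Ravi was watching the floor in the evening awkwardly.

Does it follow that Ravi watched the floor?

yes

'watch' is atelic; if Ravi was watching the floor, then Ravi watched the floor (for some time).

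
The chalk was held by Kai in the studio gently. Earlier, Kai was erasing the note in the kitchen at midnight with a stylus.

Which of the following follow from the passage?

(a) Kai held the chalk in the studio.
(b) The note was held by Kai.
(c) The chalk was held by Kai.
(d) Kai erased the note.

(a), (c)

(a) Entailed — the original entails any weakening of itself; this just drops 'gently'.
(b) Not entailed — Kai held the chalk, not the note; the note belongs to the erasing event.
(c) Entailed — the original entails any weakening of itself; this just drops 'gently', 'in the studio'.
(d) Not entailed — 'was erasing' is progressive on an accomplishment; it does not entail the completed 'erased'.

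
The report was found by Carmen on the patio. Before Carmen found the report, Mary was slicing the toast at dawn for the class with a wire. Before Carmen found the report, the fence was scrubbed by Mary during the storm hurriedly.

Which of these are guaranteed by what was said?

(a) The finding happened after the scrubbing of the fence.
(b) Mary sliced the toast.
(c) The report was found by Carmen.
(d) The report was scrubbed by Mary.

(a) Entailed — the narrative places the scrubbing before the finding.
(b) Not entailed — 'was slicing' is progressive on an accomplishment; it does not entail the completed 'sliced'.
(c) Entailed — dropping 'on the patio' leaves a sub-description the original still satisfies.
(d) Not entailed — Mary scrubbed the fence, not the report; the report belongs to the finding event.

(a), (c)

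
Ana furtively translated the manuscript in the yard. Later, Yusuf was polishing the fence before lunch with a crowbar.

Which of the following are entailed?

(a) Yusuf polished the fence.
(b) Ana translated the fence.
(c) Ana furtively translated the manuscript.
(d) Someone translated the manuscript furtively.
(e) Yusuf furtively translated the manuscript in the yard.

(a), (c), (d)

(a) Entailed — 'polish' is an activity; 'was polishing' entails that some polishing happened, so 'polished' holds.
(b) Not entailed — Ana translated the manuscript, not the fence; the fence belongs to the polishing event.
(c) Entailed — the original entails any weakening of itself; this just drops 'in the yard'.
(d) Entailed — the original entails any weakening of itself; this just drops 'in the yard' and generalizes the agent.
(e) Not entailed — the passage has Ana translating the manuscript, not Yusuf.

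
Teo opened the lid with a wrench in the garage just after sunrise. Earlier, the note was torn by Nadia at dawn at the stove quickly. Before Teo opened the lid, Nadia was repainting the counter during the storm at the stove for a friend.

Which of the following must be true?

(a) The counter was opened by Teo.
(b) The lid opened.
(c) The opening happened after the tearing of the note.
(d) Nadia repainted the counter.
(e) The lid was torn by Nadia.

(b), (c)

(a) Not entailed — Teo opened the lid, not the counter; the counter belongs to the repainting event.
(b) Entailed — 'Teo opened the lid' is causative; it entails the inchoative 'the lid opened'.
(c) Entailed — the narrative places the tearing before the opening.
(d) Not entailed — 'was repainting' is progressive on an accomplishment; it does not entail the completed 'repainted'.
(e) Not entailed — Nadia tore the note, not the lid; the lid belongs to the opening event.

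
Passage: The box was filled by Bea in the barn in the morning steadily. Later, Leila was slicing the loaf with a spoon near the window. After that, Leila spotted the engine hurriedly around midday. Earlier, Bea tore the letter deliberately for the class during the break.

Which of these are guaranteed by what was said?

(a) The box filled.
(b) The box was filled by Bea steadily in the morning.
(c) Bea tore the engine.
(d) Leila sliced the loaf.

(a), (b)

(a) Entailed — 'Bea filled the box' is causative; it entails the inchoative 'the box filled'.
(b) Entailed — every conjunct here is already in the original filling event.
(c) Not entailed — Bea tore the letter, not the engine; the engine belongs to the spotting event.
(d) Not entailed — 'was slicing' is progressive on an accomplishment; it does not entail the completed 'sliced'.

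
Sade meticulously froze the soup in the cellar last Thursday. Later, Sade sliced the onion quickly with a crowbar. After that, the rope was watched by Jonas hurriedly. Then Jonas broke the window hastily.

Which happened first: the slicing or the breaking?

the slicing

The connectives place the slicing before the breaking.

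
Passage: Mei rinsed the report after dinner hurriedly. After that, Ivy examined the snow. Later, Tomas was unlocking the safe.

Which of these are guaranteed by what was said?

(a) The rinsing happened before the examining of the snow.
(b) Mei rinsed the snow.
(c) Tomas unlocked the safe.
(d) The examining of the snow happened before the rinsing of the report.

(a) Entailed — the narrative places the rinsing before the examining.
(b) Not entailed — Mei rinsed the report, not the snow; the snow belongs to the examining event.
(c) Not entailed — 'was unlocking' is progressive on an accomplishment; it does not entail the completed 'unlocked'.
(d) Not entailed — the narrative places the rinsing before the examining, not after.

(a)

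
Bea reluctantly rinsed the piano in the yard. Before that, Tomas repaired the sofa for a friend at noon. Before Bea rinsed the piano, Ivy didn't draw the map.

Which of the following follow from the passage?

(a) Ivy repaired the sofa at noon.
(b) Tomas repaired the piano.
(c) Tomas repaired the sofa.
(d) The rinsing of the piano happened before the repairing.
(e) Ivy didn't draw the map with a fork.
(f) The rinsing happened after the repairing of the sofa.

(a) Not entailed — the passage has Tomas repairing the sofa, not Ivy.
(b) Not entailed — Tomas repaired the sofa, not the piano; the piano belongs to the rinsing event.
(c) Entailed — this follows by dropping conjuncts from the repairing event's description.
(d) Not entailed — the narrative places the repairing before the rinsing, not after.
(e) Entailed — under negation, adding a further restriction is entailed: if no such drawing event occurred, none occurred with a fork either.
(f) Entailed — the narrative places the repairing before the rinsing.

(c), (e), (f)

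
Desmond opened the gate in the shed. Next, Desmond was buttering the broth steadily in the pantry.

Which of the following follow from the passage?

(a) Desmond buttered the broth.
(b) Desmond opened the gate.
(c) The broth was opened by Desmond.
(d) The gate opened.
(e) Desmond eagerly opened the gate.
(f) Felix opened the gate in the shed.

(b), (d)

(a) Not entailed — 'was buttering' is progressive on an accomplishment; it does not entail the completed 'buttered'.
(b) Entailed — dropping 'in the shed' leaves a sub-description the original still satisfies.
(c) Not entailed — Desmond opened the gate, not the broth; the broth belongs to the buttering event.
(d) Entailed — 'Desmond opened the gate' is causative; it entails the inchoative 'the gate opened'.
(e) Not entailed — 'eagerly' adds information not in the original event.
(f) Not entailed — the passage has Desmond opening the gate, not Felix.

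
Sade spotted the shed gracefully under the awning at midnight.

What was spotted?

the shed

'the shed' marks the patient of the spotting event.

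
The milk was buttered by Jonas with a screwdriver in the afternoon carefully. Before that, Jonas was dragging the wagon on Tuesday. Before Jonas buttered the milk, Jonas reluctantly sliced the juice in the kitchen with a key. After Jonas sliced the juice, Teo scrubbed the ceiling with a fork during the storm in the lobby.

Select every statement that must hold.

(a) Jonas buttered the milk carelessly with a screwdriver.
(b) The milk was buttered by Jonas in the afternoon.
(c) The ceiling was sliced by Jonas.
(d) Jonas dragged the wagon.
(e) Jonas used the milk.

(b), (d)

(a) Not entailed — 'carelessly' adds a manner not in (and inconsistent with) the original.
(b) Entailed — every conjunct here is already in the original buttering event.
(c) Not entailed — Jonas sliced the juice, not the ceiling; the ceiling belongs to the scrubbing event.
(d) Entailed — 'drag' is an activity; 'was dragging' entails that some dragging happened, so 'dragged' holds.
(e) Not entailed — the milk is the patient, not an instrument — Jonas used a screwdriver.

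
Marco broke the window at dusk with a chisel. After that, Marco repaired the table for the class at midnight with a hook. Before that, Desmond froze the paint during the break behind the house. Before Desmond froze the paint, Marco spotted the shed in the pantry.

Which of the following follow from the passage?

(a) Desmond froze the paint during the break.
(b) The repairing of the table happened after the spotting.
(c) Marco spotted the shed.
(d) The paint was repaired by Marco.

(a), (b), (c)

(a) Entailed — the original entails any weakening of itself; this just drops 'behind the house'.
(b) Entailed — the narrative places the spotting before the repairing.
(c) Entailed — the original entails any weakening of itself; this just drops 'in the pantry'.
(d) Not entailed — Marco repaired the table, not the paint; the paint belongs to the freezing event.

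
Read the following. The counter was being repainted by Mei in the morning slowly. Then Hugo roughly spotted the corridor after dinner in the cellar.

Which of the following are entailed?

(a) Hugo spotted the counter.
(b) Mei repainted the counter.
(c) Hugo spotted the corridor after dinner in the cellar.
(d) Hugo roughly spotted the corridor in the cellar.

(a) Not entailed — Hugo spotted the corridor, not the counter; the counter belongs to the repainting event.
(b) Not entailed — 'was repainting' is progressive on an accomplishment; it does not entail the completed 'repainted'.
(c) Entailed — dropping 'roughly' leaves a sub-description the original still satisfies.
(d) Entailed — this follows by dropping conjuncts from the spotting event's description.

(c), (d)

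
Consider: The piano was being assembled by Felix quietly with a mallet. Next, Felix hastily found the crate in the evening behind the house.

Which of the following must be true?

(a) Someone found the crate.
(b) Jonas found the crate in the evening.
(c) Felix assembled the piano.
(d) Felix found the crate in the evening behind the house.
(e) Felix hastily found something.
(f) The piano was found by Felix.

(a) Entailed — this follows by dropping conjuncts from the finding event's description.
(b) Not entailed — the passage has Felix finding the crate, not Jonas.
(c) Not entailed — 'was assembling' is progressive on an accomplishment; it does not entail the completed 'assembled'.
(d) Entailed — this follows by dropping conjuncts from the finding event's description.
(e) Entailed — every conjunct here is already in the original finding event.
(f) Not entailed — Felix found the crate, not the piano; the piano belongs to the assembling event.

(a), (d), (e)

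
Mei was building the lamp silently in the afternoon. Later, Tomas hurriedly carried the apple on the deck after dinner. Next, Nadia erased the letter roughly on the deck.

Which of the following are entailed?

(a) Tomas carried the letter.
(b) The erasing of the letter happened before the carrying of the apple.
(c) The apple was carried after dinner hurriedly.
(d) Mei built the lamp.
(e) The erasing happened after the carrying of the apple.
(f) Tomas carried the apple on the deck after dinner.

(c), (e), (f)

(a) Not entailed — Tomas carried the apple, not the letter; the letter belongs to the erasing event.
(b) Not entailed — the narrative places the carrying before the erasing, not after.
(c) Entailed — the original entails any weakening of itself; this just drops 'on the deck' and generalizes the agent.
(d) Not entailed — 'was building' is progressive on an accomplishment; it does not entail the completed 'built'.
(e) Entailed — the narrative places the carrying before the erasing.
(f) Entailed — every conjunct here is already in the original carrying event.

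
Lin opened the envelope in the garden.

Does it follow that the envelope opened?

yes

'Lin opened the envelope' is the causative; it entails the inchoative 'the envelope opened'.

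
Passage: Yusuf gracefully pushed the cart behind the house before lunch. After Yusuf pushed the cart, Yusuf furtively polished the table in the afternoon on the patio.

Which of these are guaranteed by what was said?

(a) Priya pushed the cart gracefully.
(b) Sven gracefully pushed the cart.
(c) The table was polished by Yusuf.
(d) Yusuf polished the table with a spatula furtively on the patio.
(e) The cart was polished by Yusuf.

(a) Not entailed — the passage has Yusuf pushing the cart, not Priya.
(b) Not entailed — the passage has Yusuf pushing the cart, not Sven.
(c) Entailed — the original entails any weakening of itself; this just drops 'on the patio', 'in the afternoon', 'furtively'.
(d) Not entailed — 'with a spatula' adds information not in the original event.
(e) Not entailed — Yusuf polished the table, not the cart; the cart belongs to the pushing event.

(c)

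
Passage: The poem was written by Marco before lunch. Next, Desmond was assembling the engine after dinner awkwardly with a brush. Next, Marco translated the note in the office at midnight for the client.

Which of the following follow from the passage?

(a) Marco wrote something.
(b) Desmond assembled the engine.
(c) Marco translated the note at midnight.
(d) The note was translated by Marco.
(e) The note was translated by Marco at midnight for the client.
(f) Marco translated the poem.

(a), (c), (d), (e)

(a) Entailed — the original entails any weakening of itself; this just drops 'before lunch' and generalizes the patient.
(b) Not entailed — 'was assembling' is progressive on an accomplishment; it does not entail the completed 'assembled'.
(c) Entailed — this follows by dropping conjuncts from the translating event's description.
(d) Entailed — every conjunct here is already in the original translating event.
(e) Entailed — the original entails any weakening of itself; this just drops 'in the office'.
(f) Not entailed — Marco translated the note, not the poem; the poem belongs to the writing event.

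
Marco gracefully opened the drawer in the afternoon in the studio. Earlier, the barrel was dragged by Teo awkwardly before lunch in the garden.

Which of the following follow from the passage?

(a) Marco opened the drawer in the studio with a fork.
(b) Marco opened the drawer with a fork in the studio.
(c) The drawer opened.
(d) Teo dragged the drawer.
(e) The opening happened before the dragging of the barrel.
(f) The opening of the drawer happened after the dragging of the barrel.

(a) Not entailed — 'with a fork' adds information not in the original event.
(b) Not entailed — 'with a fork' adds information not in the original event.
(c) Entailed — 'Marco opened the drawer' is causative; it entails the inchoative 'the drawer opened'.
(d) Not entailed — Teo dragged the barrel, not the drawer; the drawer belongs to the opening event.
(e) Not entailed — the narrative places the dragging before the opening, not after.
(f) Entailed — the narrative places the dragging before the opening.

(c), (f)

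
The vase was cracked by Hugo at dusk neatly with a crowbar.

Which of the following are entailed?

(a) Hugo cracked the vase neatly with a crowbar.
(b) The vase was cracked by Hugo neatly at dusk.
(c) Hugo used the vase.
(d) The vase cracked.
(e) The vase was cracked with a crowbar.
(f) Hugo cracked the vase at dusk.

(a) Entailed — dropping 'at dusk' leaves a sub-description the original still satisfies.
(b) Entailed — this follows by dropping conjuncts from the cracking event's description.
(c) Not entailed — the vase is the patient, not an instrument — Hugo used a crowbar.
(d) Entailed — 'Hugo cracked the vase' is causative; it entails the inchoative 'the vase cracked'.
(e) Entailed — every conjunct here is already in the original cracking event.
(f) Entailed — every conjunct here is already in the original cracking event.

(a), (b), (d), (e), (f)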